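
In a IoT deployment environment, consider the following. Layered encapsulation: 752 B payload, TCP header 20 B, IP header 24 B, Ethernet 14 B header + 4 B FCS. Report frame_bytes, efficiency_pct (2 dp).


TCP segment = 752 + 20 = 772 B
IP packet = 772 + 24 = 796 B
Ethernet frame = 796 + 14 + 4 = 814 B
Efficiency = app / frame = 752 / 814 = 0.923833 = 92.3833% -> 92.38% (2 dp)

814, 92.38


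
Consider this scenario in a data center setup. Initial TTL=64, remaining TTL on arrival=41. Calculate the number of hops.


Given: initial TTL = 64, received TTL = 41
Hops = initial TTL - received TTL
Hops = 64 - 41 = 23

23


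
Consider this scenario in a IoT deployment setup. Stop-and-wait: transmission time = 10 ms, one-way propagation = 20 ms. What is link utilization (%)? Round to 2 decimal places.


Given: Ttrans = 10 ms, Tprop = 20 ms
RTT = 2 * Tprop = 2 * 20 = 40 ms
U = Ttrans / (Ttrans + RTT)
U = 10 / (10 + 40)
U = 10 / 50 = 0.2
U% = 20.00%

20.00


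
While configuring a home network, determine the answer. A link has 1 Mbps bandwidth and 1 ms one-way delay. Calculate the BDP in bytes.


Given: bandwidth = 1 Mbps, delay = 1 ms
BDP in bits = 1 * 10^6 * 1 / 1000
BDP in bits = 1000
BDP in bytes = 1000 / 8 = 125

125


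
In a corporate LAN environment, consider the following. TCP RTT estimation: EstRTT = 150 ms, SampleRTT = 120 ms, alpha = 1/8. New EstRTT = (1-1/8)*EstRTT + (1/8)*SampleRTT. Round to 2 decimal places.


Given: EstRTT = 150 ms, SampleRTT = 120 ms, alpha = 1/8
New EstRTT = (1 - alpha) * EstRTT + alpha * SampleRTT
(7/8) * 150 = 131.25
(1/8) * 120 = 15
New EstRTT = 131.25 + 15 = 146.25 ms -> 146.25 ms (2 dp)

146.25


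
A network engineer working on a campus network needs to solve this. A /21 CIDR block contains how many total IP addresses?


Given: CIDR prefix /21
Host bits = 32 - 21 = 11
Total addresses = 2^11 = 2048

2048


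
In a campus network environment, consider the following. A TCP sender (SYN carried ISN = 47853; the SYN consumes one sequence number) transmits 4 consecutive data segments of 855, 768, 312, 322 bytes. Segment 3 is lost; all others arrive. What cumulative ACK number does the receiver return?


SYN uses sequence number 47853; first data byte = ISN + 1 = 47854.
Segment 1: SEQ = 47854, len = 855 B, covers [47854, 48708]
Segment 2: SEQ = 48709, len = 768 B, covers [48709, 49476]
Segment 3: SEQ = 49477, len = 312 B, covers [49477, 49788] [LOST]
Segment 4: SEQ = 49789, len = 322 B, covers [49789, 50110]
In-order data received: bytes [47854, 49476] (segments 1..2).
Segment 3 missing -> gap begins at byte 49477; later segments buffered out of order.
Cumulative ACK = next expected in-order byte = 47854 + 855 + 768 = 49477

49477


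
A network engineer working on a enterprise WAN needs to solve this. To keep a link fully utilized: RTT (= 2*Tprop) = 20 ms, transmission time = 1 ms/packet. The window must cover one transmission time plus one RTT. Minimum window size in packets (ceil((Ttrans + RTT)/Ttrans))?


Given: Ttrans = 1 ms, RTT = 20 ms (= 2 * Tprop, Tprop = 10 ms)
Time until first ACK returns = Ttrans + RTT = 1 + 20 = 21 ms
Need W * Ttrans >= Ttrans + RTT  ->  W >= (Ttrans + RTT) / Ttrans
(Ttrans + RTT) / Ttrans = 21 / 1 = 21
W_min = ceil(21) = 21

21


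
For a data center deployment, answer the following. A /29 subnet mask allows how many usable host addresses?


Given: subnet mask /29
Host bits = 32 - 29 = 3
Total addresses = 2^3 = 8
Usable hosts = 8 - 2 (network + broadcast) = 6

6


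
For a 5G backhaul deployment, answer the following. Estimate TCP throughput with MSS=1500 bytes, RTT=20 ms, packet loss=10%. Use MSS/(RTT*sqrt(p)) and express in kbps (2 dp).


Given: MSS = 1500 bytes, RTT = 20 ms, loss = 10%
RTT in seconds = 20 / 1000 = 0.02
Loss rate = 10% = 0.1
sqrt(loss) = sqrt(0.1) = 0.316227766017
Throughput (bytes/s) = 1500 / (0.02 * 0.316227766017) = 237170.8245
Throughput (kbps) = 237170.8245 * 8 / 1000 = 1897.366596 -> 1897.37 kbps (2 dp)

1897.37


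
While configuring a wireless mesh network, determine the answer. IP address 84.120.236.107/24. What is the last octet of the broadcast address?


Given: IP = 84.120.236.107, prefix = /24
Host bits = 32 - 24 = 8
Network last octet = 107 AND mask = 0
Host part size = 2^8 - 1 = 255
Broadcast last octet = 0 OR 255 = 255

255


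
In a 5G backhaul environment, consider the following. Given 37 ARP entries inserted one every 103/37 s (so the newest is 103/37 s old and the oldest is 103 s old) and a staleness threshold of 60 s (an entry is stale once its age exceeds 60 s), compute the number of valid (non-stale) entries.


Ages are k * 103/37 s for k = 1..37 (spacing = 2.7838 s).
Entry k is valid iff k * 103/37 <= 60 iff k <= 37 * 60 / 103 = 21.5534
n_valid = floor(21.5534) = 21
(n_stale = 37 - 21 = 16)

21


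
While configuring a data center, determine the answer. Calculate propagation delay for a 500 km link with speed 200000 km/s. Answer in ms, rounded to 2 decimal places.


Given: distance = 500 km, speed = 200000 km/s
Delay = distance / speed = 500 / 200000 seconds
Delay in ms = 500 * 1000 / 200000
Delay = 2.5000 ms
Rounded to 2 dp = 2.50 ms

2.50


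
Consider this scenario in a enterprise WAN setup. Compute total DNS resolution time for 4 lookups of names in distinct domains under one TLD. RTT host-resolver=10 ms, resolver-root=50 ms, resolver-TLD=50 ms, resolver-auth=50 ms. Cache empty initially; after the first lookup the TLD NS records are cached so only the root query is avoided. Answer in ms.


Lookup 1 (cold cache): local + root + TLD + auth = 10 + 50 + 50 + 50 = 160 ms
Lookups 2..4 (TLD NS cached -> skip root; new domain -> still ask TLD and auth): local + TLD + auth = 10 + 50 + 50 = 110 ms each
Remaining 3 lookups: 3 * 110 = 330 ms
Total = 160 + 330 = 490 ms

490


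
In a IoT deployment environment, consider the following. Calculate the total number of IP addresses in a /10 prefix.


Given: CIDR prefix /10
Host bits = 32 - 10 = 22
Total addresses = 2^22 = 4194304

4194304


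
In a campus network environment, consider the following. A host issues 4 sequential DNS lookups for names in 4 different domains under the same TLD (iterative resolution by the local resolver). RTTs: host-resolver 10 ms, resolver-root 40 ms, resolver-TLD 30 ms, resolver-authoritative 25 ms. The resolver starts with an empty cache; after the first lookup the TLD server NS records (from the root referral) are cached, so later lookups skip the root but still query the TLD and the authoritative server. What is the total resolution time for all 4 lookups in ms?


Lookup 1 (cold cache): local + root + TLD + auth = 10 + 40 + 30 + 25 = 105 ms
Lookups 2..4 (TLD NS cached -> skip root; new domain -> still ask TLD and auth): local + TLD + auth = 10 + 30 + 25 = 65 ms each
Remaining 3 lookups: 3 * 65 = 195 ms
Total = 105 + 195 = 300 ms

300


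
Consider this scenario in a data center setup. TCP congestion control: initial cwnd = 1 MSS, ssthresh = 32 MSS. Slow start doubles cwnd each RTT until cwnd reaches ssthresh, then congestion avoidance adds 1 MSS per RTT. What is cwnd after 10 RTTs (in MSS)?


RTT 0: cwnd = 1 MSS (initial)
RTT 1: cwnd = 2 MSS (slow start, doubled)
RTT 2: cwnd = 4 MSS (slow start, doubled)
RTT 3: cwnd = 8 MSS (slow start, doubled)
RTT 4: cwnd = 16 MSS (slow start, doubled)
RTT 5: cwnd = 32 MSS (slow start, doubled)
RTT 6: cwnd = 33 MSS (congestion avoidance, +1)
RTT 7: cwnd = 34 MSS (congestion avoidance, +1)
RTT 8: cwnd = 35 MSS (congestion avoidance, +1)
RTT 9: cwnd = 36 MSS (congestion avoidance, +1)
RTT 10: cwnd = 37 MSS (congestion avoidance, +1)

37


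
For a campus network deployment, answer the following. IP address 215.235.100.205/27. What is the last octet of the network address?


Given: IP = 215.235.100.205, prefix = /27
Subnet mask = 255.255.255.224
Last octet of IP: 205
Last octet of mask: 224
Network last octet = 205 AND 224 = 192

192


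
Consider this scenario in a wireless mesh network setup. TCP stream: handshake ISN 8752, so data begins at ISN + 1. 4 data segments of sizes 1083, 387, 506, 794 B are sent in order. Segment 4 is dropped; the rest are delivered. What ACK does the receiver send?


SYN uses sequence number 8752; first data byte = ISN + 1 = 8753.
Segment 1: SEQ = 8753, len = 1083 B, covers [8753, 9835]
Segment 2: SEQ = 9836, len = 387 B, covers [9836, 10222]
Segment 3: SEQ = 10223, len = 506 B, covers [10223, 10728]
Segment 4: SEQ = 10729, len = 794 B, covers [10729, 11522] [LOST]
In-order data received: bytes [8753, 10728] (segments 1..3).
Segment 4 missing -> gap begins at byte 10729.
Cumulative ACK = next expected in-order byte = 8753 + 1083 + 387 + 506 = 10729

10729


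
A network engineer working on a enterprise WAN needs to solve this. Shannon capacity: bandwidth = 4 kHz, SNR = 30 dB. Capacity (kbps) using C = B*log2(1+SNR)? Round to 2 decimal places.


Given: B = 4 kHz, SNR = 30 dB
SNR linear = 10^(30/10) = 1000
1 + SNR = 1001
log2(1001) = 9.9672262588
C = 4 * 1000 * 9.9672262588 = 39868.9050 bps
C = 39.868905 kbps -> 39.87 kbps (2 dp)

39.87


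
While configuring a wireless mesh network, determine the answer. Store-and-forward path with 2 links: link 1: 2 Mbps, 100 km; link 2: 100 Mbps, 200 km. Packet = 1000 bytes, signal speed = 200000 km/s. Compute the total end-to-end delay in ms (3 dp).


Packet = 1000 bytes = 8000 bits. Store-and-forward: sum (t_trans + t_prop) per link.
Link 1: t_trans = 8000/(2*10^6) s = 4.0000 ms; t_prop = 100/200000 s = 0.5000 ms; subtotal = 4.5000 ms
Link 2: t_trans = 8000/(100*10^6) s = 0.0800 ms; t_prop = 200/200000 s = 1.0000 ms; subtotal = 1.0800 ms
End-to-end = 4.5000 + 1.0800 = 5.5800 ms -> 5.580 ms (3 dp)

5.580


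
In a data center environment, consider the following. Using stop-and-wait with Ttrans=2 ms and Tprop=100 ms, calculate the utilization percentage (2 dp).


Given: Ttrans = 2 ms, Tprop = 100 ms
RTT = 2 * Tprop = 2 * 100 = 200 ms
U = Ttrans / (Ttrans + RTT)
U = 2 / (2 + 200)
U = 2 / 202 = 0.009901
U% = 0.99%

0.99


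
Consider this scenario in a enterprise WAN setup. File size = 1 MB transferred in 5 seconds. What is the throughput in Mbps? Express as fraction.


Given: file = 1 MB, time = 5 s
File in Mb = 1 * 8 = 8 Mb
Throughput = 8 / 5 Mbps
Throughput = 8/5 Mbps

8/5


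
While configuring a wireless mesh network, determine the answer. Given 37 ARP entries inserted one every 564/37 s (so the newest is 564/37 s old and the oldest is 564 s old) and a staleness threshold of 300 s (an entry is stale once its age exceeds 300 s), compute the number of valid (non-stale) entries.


Ages are k * 564/37 s for k = 1..37 (spacing = 15.2432 s).
Entry k is valid iff k * 564/37 <= 300 iff k <= 37 * 300 / 564 = 19.6809
n_valid = floor(19.6809) = 19
(n_stale = 37 - 19 = 18)

19


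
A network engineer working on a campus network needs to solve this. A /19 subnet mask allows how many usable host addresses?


Given: subnet mask /19
Host bits = 32 - 19 = 13
Total addresses = 2^13 = 8192
Usable hosts = 8192 - 2 (network + broadcast) = 8190

8190


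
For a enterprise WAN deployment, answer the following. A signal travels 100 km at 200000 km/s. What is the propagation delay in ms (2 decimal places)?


Given: distance = 100 km, speed = 200000 km/s
Delay = distance / speed = 100 / 200000 seconds
Delay in ms = 100 * 1000 / 200000
Delay = 0.5000 ms
Rounded to 2 dp = 0.50 ms

0.50


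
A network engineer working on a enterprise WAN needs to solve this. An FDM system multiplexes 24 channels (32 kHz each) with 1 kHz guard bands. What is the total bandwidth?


Given: 24 channels, 32 kHz each, guard = 1 kHz
Channel bandwidth = 24 * 32 = 768 kHz
Guard bands = 23 gaps * 1 kHz = 23 kHz
Total = 768 + 23 = 791 kHz

791


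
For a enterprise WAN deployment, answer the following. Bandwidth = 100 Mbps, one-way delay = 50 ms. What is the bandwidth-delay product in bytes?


Given: bandwidth = 100 Mbps, delay = 50 ms
BDP in bits = 100 * 10^6 * 50 / 1000
BDP in bits = 5000000
BDP in bytes = 5000000 / 8 = 625000

625000


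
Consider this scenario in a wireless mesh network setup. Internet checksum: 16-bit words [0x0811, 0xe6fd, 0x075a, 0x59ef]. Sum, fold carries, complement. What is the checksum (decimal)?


Given words: [0x0811, 0xe6fd, 0x075a, 0x59ef]
Step 1: Sum all words
Raw sum = 2065 + 59133 + 1882 + 23023 = 86103
Step 2: Fold carry: (20567 + 1) = 20568
One's complement = ~20568 & 0xFFFF = 44967

44967


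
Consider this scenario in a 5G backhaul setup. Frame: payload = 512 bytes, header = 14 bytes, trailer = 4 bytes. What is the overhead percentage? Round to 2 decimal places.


Given: payload = 512 B, header = 14 B, trailer = 4 B
Overhead bytes = header + trailer = 14 + 4 = 18
Total frame = payload + overhead = 512 + 18 = 530
Overhead % = 18 / 530 * 100 = 3.3962% -> 3.40% (2 dp)

3.40


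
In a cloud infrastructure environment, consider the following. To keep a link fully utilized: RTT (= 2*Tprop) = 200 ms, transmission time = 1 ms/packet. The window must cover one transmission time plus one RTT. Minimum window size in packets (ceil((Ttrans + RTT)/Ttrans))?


Given: Ttrans = 1 ms, RTT = 200 ms (= 2 * Tprop, Tprop = 100 ms)
Time until first ACK returns = Ttrans + RTT = 1 + 200 = 201 ms
Need W * Ttrans >= Ttrans + RTT  ->  W >= (Ttrans + RTT) / Ttrans
(Ttrans + RTT) / Ttrans = 201 / 1 = 201
W_min = ceil(201) = 201

201


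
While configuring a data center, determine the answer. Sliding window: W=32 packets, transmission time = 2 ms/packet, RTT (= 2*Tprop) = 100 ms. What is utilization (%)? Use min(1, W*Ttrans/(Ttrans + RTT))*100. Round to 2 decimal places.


Given: W = 32, Ttrans = 2 ms, RTT = 100 ms (= 2 * Tprop, Tprop = 50 ms)
Cycle time = Ttrans + RTT = 2 + 100 = 102 ms (first packet sent until its ACK returns)
W * Ttrans = 32 * 2 = 64 ms of sending per cycle
W * Ttrans / (Ttrans + RTT) = 64 / 102 = 0.627451
U = min(1, 0.627451) = 0.627451
U% = 62.75%

62.75


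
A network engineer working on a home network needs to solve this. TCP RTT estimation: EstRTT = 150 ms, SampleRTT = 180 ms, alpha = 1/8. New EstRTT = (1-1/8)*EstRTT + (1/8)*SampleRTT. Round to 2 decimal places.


Given: EstRTT = 150 ms, SampleRTT = 180 ms, alpha = 1/8
New EstRTT = (1 - alpha) * EstRTT + alpha * SampleRTT
(7/8) * 150 = 131.25
(1/8) * 180 = 22.5
New EstRTT = 131.25 + 22.5 = 153.75 ms -> 153.75 ms (2 dp)

153.75


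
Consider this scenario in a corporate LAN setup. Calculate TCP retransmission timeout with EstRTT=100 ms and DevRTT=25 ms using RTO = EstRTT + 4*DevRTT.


Given: EstRTT = 100 ms, DevRTT = 25 ms
Timeout = EstRTT + 4 * DevRTT
4 * DevRTT = 4 * 25 = 100
Timeout = 100 + 100 = 200 ms

200


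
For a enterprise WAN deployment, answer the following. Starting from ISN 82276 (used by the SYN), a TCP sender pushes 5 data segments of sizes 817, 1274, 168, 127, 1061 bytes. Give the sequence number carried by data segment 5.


The SYN occupies sequence number ISN = 82276, so the first data byte is ISN + 1 = 82277.
SEQ of data segment i = (ISN + 1) + sum of payload sizes of segments 1..i-1.
Segment 1: SEQ = 82277, payload = 817 bytes
Segment 2: SEQ = 83094, payload = 1274 bytes
Segment 3: SEQ = 84368, payload = 168 bytes
Segment 4: SEQ = 84536, payload = 127 bytes
Segment 5: SEQ = 84663, payload = 1061 bytes
SEQ of segment 5 = 82277 + 817 + 1274 + 168 + 127 = 84663

84663


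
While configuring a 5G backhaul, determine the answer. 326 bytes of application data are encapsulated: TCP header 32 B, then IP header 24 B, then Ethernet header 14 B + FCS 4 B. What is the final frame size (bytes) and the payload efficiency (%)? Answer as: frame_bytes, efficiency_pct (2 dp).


TCP segment = 326 + 32 = 358 B
IP packet = 358 + 24 = 382 B
Ethernet frame = 382 + 14 + 4 = 400 B
Efficiency = app / frame = 326 / 400 = 0.815000 = 81.5000% -> 81.50% (2 dp)

400, 81.50


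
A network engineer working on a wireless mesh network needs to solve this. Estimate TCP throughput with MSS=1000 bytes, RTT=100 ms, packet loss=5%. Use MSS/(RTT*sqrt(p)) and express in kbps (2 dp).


Given: MSS = 1000 bytes, RTT = 100 ms, loss = 5%
RTT in seconds = 100 / 1000 = 0.1
Loss rate = 5% = 0.05
sqrt(loss) = sqrt(0.05) = 0.223606797750
Throughput (bytes/s) = 1000 / (0.1 * 0.223606797750) = 44721.3595
Throughput (kbps) = 44721.3595 * 8 / 1000 = 357.770876 -> 357.77 kbps (2 dp)

357.77


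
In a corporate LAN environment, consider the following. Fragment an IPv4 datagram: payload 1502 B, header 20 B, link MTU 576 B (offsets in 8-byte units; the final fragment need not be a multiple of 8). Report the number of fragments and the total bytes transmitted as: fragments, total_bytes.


Max data per non-final fragment = floor((MTU - header)/8)*8 = floor((576 - 20)/8)*8 = floor(556/8)*8 = 552 B
Final fragment needs no 8-byte alignment: it can carry up to MTU - header = 556 B
Non-final fragments needed = ceil((payload - 556) / 552) = ceil(946/552) = ceil(1.7138) = 2
Number of fragments = 2 + 1 = 3
Fragment sizes (data): 2 * 552 B + 398 B (last, 398 <= 556 OK)
Total bytes sent = payload + n_frags * header = 1502 + 3*20 = 1502 + 60 = 1562 B

3, 1562


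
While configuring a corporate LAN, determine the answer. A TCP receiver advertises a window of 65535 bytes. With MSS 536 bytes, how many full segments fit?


Given: RWND = 65535 bytes, MSS = 536 bytes
Full segments = floor(RWND / MSS)
Full segments = floor(65535 / 536)
Full segments = floor(122.2668) = 122

122


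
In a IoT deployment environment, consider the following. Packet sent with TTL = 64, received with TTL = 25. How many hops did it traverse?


Given: initial TTL = 64, received TTL = 25
Hops = initial TTL - received TTL
Hops = 64 - 25 = 39

39


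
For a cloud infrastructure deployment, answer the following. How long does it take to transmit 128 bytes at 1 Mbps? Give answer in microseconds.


Given: packet = 128 bytes, bandwidth = 1 Mbps
Packet in bits = 128 * 8 = 1024 bits
Bandwidth = 1 * 10^6 = 1000000 bps
Time = 1024 / 1000000 seconds
Time in us = 1024 * 10^6 / 1000000 = 1024

1024


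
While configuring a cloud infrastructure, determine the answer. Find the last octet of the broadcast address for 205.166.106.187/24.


Given: IP = 205.166.106.187, prefix = /24
Host bits = 32 - 24 = 8
Network last octet = 187 AND mask = 0
Host part size = 2^8 - 1 = 255
Broadcast last octet = 0 OR 255 = 255

255


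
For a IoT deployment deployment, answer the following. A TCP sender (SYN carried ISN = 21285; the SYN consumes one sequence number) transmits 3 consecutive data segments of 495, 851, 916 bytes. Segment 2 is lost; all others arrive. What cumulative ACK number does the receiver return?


SYN uses sequence number 21285; first data byte = ISN + 1 = 21286.
Segment 1: SEQ = 21286, len = 495 B, covers [21286, 21780]
Segment 2: SEQ = 21781, len = 851 B, covers [21781, 22631] [LOST]
Segment 3: SEQ = 22632, len = 916 B, covers [22632, 23547]
In-order data received: bytes [21286, 21780] (segments 1..1).
Segment 2 missing -> gap begins at byte 21781; later segments buffered out of order.
Cumulative ACK = next expected in-order byte = 21286 + 495 = 21781

21781


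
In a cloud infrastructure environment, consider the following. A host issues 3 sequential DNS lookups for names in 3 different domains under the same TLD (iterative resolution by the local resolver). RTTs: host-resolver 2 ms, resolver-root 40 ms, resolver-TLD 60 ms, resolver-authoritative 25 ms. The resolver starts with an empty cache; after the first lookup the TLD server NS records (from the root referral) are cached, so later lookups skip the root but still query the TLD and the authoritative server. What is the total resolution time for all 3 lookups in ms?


Lookup 1 (cold cache): local + root + TLD + auth = 2 + 40 + 60 + 25 = 127 ms
Lookups 2..3 (TLD NS cached -> skip root; new domain -> still ask TLD and auth): local + TLD + auth = 2 + 60 + 25 = 87 ms each
Remaining 2 lookups: 2 * 87 = 174 ms
Total = 127 + 174 = 301 ms

301


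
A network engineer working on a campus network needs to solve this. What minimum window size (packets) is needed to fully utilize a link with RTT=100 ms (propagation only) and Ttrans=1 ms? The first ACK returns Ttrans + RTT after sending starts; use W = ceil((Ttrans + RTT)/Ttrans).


Given: Ttrans = 1 ms, RTT = 100 ms (= 2 * Tprop, Tprop = 50 ms)
Time until first ACK returns = Ttrans + RTT = 1 + 100 = 101 ms
Need W * Ttrans >= Ttrans + RTT  ->  W >= (Ttrans + RTT) / Ttrans
(Ttrans + RTT) / Ttrans = 101 / 1 = 101
W_min = ceil(101) = 101

101


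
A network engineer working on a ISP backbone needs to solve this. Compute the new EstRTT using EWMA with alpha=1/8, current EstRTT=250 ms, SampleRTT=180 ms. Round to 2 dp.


Given: EstRTT = 250 ms, SampleRTT = 180 ms, alpha = 1/8
New EstRTT = (1 - alpha) * EstRTT + alpha * SampleRTT
(7/8) * 250 = 218.75
(1/8) * 180 = 22.5
New EstRTT = 218.75 + 22.5 = 241.25 ms -> 241.25 ms (2 dp)

241.25


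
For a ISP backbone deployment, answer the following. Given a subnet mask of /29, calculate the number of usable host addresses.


Given: subnet mask /29
Host bits = 32 - 29 = 3
Total addresses = 2^3 = 8
Usable hosts = 8 - 2 (network + broadcast) = 6

6


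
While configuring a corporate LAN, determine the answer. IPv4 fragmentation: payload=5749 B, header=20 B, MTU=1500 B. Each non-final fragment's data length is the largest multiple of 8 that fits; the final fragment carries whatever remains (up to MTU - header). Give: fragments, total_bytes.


Max data per non-final fragment = floor((MTU - header)/8)*8 = floor((1500 - 20)/8)*8 = floor(1480/8)*8 = 1480 B
Final fragment needs no 8-byte alignment: it can carry up to MTU - header = 1480 B
Non-final fragments needed = ceil((payload - 1480) / 1480) = ceil(4269/1480) = ceil(2.8845) = 3
Number of fragments = 3 + 1 = 4
Fragment sizes (data): 3 * 1480 B + 1309 B (last, 1309 <= 1480 OK)
Total bytes sent = payload + n_frags * header = 5749 + 4*20 = 5749 + 80 = 5829 B

4, 5829


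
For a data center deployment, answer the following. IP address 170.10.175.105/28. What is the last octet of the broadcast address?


Given: IP = 170.10.175.105, prefix = /28
Host bits = 32 - 28 = 4
Network last octet = 105 AND mask = 96
Host part size = 2^4 - 1 = 15
Broadcast last octet = 96 OR 15 = 111

111


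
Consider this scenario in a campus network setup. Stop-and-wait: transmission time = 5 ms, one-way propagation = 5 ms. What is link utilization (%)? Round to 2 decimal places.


Given: Ttrans = 5 ms, Tprop = 5 ms
RTT = 2 * Tprop = 2 * 5 = 10 ms
U = Ttrans / (Ttrans + RTT)
U = 5 / (5 + 10)
U = 5 / 15 = 0.333333
U% = 33.33%

33.33


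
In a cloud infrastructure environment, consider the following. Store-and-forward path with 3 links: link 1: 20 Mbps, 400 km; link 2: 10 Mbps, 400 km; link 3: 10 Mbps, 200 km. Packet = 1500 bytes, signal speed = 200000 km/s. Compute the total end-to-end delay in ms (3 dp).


Packet = 1500 bytes = 12000 bits. Store-and-forward: sum (t_trans + t_prop) per link.
Link 1: t_trans = 12000/(20*10^6) s = 0.6000 ms; t_prop = 400/200000 s = 2.0000 ms; subtotal = 2.6000 ms
Link 2: t_trans = 12000/(10*10^6) s = 1.2000 ms; t_prop = 400/200000 s = 2.0000 ms; subtotal = 3.2000 ms
Link 3: t_trans = 12000/(10*10^6) s = 1.2000 ms; t_prop = 200/200000 s = 1.0000 ms; subtotal = 2.2000 ms
End-to-end = 2.6000 + 3.2000 + 2.2000 = 8.0000 ms -> 8.000 ms (3 dp)

8.000


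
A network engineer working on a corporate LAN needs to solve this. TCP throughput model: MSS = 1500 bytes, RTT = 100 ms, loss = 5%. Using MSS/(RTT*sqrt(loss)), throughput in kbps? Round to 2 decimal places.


Given: MSS = 1500 bytes, RTT = 100 ms, loss = 5%
RTT in seconds = 100 / 1000 = 0.1
Loss rate = 5% = 0.05
sqrt(loss) = sqrt(0.05) = 0.223606797750
Throughput (bytes/s) = 1500 / (0.1 * 0.223606797750) = 67082.0393
Throughput (kbps) = 67082.0393 * 8 / 1000 = 536.656315 -> 536.66 kbps (2 dp)

536.66


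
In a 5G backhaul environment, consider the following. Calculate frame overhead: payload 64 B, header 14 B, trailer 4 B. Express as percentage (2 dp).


Given: payload = 64 B, header = 14 B, trailer = 4 B
Overhead bytes = header + trailer = 14 + 4 = 18
Total frame = payload + overhead = 64 + 18 = 82
Overhead % = 18 / 82 * 100 = 21.9512% -> 21.95% (2 dp)

21.95


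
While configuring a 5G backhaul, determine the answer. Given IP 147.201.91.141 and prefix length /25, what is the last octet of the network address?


Given: IP = 147.201.91.141, prefix = /25
Subnet mask = 255.255.255.128
Last octet of IP: 141
Last octet of mask: 128
Network last octet = 141 AND 128 = 128

128


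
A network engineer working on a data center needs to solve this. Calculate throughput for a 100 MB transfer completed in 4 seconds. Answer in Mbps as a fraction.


Given: file = 100 MB, time = 4 s
File in Mb = 100 * 8 = 800 Mb
Throughput = 800 / 4 Mbps
Throughput = 200 Mbps

200


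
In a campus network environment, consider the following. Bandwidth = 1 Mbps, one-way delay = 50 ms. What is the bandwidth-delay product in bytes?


Given: bandwidth = 1 Mbps, delay = 50 ms
BDP in bits = 1 * 10^6 * 50 / 1000
BDP in bits = 50000
BDP in bytes = 50000 / 8 = 6250

6250


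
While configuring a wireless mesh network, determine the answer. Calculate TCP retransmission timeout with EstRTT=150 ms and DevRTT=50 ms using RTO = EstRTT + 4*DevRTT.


Given: EstRTT = 150 ms, DevRTT = 50 ms
Timeout = EstRTT + 4 * DevRTT
4 * DevRTT = 4 * 50 = 200
Timeout = 150 + 200 = 350 ms

350


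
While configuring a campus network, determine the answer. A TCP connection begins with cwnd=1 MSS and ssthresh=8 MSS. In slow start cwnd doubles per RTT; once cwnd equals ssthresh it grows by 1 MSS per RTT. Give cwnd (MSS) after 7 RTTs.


RTT 0: cwnd = 1 MSS (initial)
RTT 1: cwnd = 2 MSS (slow start, doubled)
RTT 2: cwnd = 4 MSS (slow start, doubled)
RTT 3: cwnd = 8 MSS (slow start, doubled)
RTT 4: cwnd = 9 MSS (congestion avoidance, +1)
RTT 5: cwnd = 10 MSS (congestion avoidance, +1)
RTT 6: cwnd = 11 MSS (congestion avoidance, +1)
RTT 7: cwnd = 12 MSS (congestion avoidance, +1)

12


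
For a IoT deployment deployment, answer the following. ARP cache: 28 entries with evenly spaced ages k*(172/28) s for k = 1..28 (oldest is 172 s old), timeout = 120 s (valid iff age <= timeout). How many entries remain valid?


Ages are k * 172/28 s for k = 1..28 (spacing = 6.1429 s).
Entry k is valid iff k * 172/28 <= 120 iff k <= 28 * 120 / 172 = 19.5349
n_valid = floor(19.5349) = 19
(n_stale = 28 - 19 = 9)

19


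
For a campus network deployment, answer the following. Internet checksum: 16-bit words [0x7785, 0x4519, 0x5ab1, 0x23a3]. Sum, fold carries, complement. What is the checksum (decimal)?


Given words: [0x7785, 0x4519, 0x5ab1, 0x23a3]
Step 1: Sum all words
Raw sum = 30597 + 17689 + 23217 + 9123 = 80626
Step 2: Fold carry: (15090 + 1) = 15091
One's complement = ~15091 & 0xFFFF = 50444

50444


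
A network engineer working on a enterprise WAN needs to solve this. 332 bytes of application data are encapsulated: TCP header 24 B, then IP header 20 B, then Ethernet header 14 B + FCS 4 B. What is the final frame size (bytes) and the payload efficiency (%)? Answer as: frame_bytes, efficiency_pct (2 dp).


TCP segment = 332 + 24 = 356 B
IP packet = 356 + 20 = 376 B
Ethernet frame = 376 + 14 + 4 = 394 B
Efficiency = app / frame = 332 / 394 = 0.842640 = 84.2640% -> 84.26% (2 dp)

394, 84.26


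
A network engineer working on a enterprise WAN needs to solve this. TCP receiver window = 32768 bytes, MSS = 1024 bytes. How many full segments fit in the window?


Given: RWND = 32768 bytes, MSS = 1024 bytes
Full segments = floor(RWND / MSS)
Full segments = floor(32768 / 1024)
Full segments = floor(32.0) = 32

32


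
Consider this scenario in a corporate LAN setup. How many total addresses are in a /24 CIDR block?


Given: CIDR prefix /24
Host bits = 32 - 24 = 8
Total addresses = 2^8 = 256

256


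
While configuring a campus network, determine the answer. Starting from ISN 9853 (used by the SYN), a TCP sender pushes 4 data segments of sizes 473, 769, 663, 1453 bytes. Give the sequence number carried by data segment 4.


The SYN occupies sequence number ISN = 9853, so the first data byte is ISN + 1 = 9854.
SEQ of data segment i = (ISN + 1) + sum of payload sizes of segments 1..i-1.
Segment 1: SEQ = 9854, payload = 473 bytes
Segment 2: SEQ = 10327, payload = 769 bytes
Segment 3: SEQ = 11096, payload = 663 bytes
Segment 4: SEQ = 11759, payload = 1453 bytes
SEQ of segment 4 = 9854 + 473 + 769 + 663 = 11759

11759


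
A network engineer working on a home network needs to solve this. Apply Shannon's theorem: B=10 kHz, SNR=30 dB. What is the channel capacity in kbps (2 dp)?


Given: B = 10 kHz, SNR = 30 dB
SNR linear = 10^(30/10) = 1000
1 + SNR = 1001
log2(1001) = 9.9672262588
C = 10 * 1000 * 9.9672262588 = 99672.2626 bps
C = 99.672263 kbps -> 99.67 kbps (2 dp)

99.67


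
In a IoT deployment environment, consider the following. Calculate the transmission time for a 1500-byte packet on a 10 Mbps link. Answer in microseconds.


Given: packet = 1500 bytes, bandwidth = 10 Mbps
Packet in bits = 1500 * 8 = 12000 bits
Bandwidth = 10 * 10^6 = 10000000 bps
Time = 12000 / 10000000 seconds
Time in us = 12000 * 10^6 / 10000000 = 1200

1200


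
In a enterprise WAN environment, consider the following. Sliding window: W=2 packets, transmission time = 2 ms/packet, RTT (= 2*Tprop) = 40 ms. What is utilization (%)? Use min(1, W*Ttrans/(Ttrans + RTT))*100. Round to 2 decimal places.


Given: W = 2, Ttrans = 2 ms, RTT = 40 ms (= 2 * Tprop, Tprop = 20 ms)
Cycle time = Ttrans + RTT = 2 + 40 = 42 ms (first packet sent until its ACK returns)
W * Ttrans = 2 * 2 = 4 ms of sending per cycle
W * Ttrans / (Ttrans + RTT) = 4 / 42 = 0.095238
U = min(1, 0.095238) = 0.095238
U% = 9.52%

9.52


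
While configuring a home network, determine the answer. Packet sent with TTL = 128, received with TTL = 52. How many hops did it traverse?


Given: initial TTL = 128, received TTL = 52
Hops = initial TTL - received TTL
Hops = 128 - 52 = 76

76


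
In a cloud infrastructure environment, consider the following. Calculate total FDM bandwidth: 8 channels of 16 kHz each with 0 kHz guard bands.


Given: 8 channels, 16 kHz each, guard = 0 kHz
Channel bandwidth = 8 * 16 = 128 kHz
Guard bands = 7 gaps * 0 kHz = 0 kHz
Total = 128 + 0 = 128 kHz

128


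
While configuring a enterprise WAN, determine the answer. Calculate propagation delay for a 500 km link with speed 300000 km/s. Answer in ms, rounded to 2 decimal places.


Given: distance = 500 km, speed = 300000 km/s
Delay = distance / speed = 500 / 300000 seconds
Delay in ms = 500 * 1000 / 300000
Delay = 1.6667 ms
Rounded to 2 dp = 1.67 ms

1.67


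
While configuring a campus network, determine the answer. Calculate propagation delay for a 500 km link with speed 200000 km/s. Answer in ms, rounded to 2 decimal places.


Given: distance = 500 km, speed = 200000 km/s
Delay = distance / speed = 500 / 200000 seconds
Delay in ms = 500 * 1000 / 200000
Delay = 2.5000 ms
Rounded to 2 dp = 2.50 ms

2.50


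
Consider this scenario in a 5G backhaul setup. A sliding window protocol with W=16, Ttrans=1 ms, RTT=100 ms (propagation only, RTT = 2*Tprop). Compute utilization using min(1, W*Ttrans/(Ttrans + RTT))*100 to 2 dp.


Given: W = 16, Ttrans = 1 ms, RTT = 100 ms (= 2 * Tprop, Tprop = 50 ms)
Cycle time = Ttrans + RTT = 1 + 100 = 101 ms (first packet sent until its ACK returns)
W * Ttrans = 16 * 1 = 16 ms of sending per cycle
W * Ttrans / (Ttrans + RTT) = 16 / 101 = 0.158416
U = min(1, 0.158416) = 0.158416
U% = 15.84%

15.84


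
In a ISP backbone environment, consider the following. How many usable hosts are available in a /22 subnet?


Given: subnet mask /22
Host bits = 32 - 22 = 10
Total addresses = 2^10 = 1024
Usable hosts = 1024 - 2 (network + broadcast) = 1022

1022


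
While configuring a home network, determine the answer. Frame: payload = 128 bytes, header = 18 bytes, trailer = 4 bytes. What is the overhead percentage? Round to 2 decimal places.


Given: payload = 128 B, header = 18 B, trailer = 4 B
Overhead bytes = header + trailer = 18 + 4 = 22
Total frame = payload + overhead = 128 + 22 = 150
Overhead % = 22 / 150 * 100 = 14.6667% -> 14.67% (2 dp)

14.67


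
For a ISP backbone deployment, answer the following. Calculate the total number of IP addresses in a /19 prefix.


Given: CIDR prefix /19
Host bits = 32 - 19 = 13
Total addresses = 2^13 = 8192

8192


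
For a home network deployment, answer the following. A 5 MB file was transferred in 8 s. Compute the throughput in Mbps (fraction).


Given: file = 5 MB, time = 8 s
File in Mb = 5 * 8 = 40 Mb
Throughput = 40 / 8 Mbps
Throughput = 5 Mbps

5


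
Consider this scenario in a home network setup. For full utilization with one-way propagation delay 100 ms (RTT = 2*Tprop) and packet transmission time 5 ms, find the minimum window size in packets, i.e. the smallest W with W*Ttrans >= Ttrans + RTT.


Given: Ttrans = 5 ms, RTT = 200 ms (= 2 * Tprop, Tprop = 100 ms)
Time until first ACK returns = Ttrans + RTT = 5 + 200 = 205 ms
Need W * Ttrans >= Ttrans + RTT  ->  W >= (Ttrans + RTT) / Ttrans
(Ttrans + RTT) / Ttrans = 205 / 5 = 41
W_min = ceil(41) = 41

41


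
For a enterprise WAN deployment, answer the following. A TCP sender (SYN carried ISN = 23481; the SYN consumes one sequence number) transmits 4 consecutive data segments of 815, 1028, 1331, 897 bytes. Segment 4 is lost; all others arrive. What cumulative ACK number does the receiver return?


SYN uses sequence number 23481; first data byte = ISN + 1 = 23482.
Segment 1: SEQ = 23482, len = 815 B, covers [23482, 24296]
Segment 2: SEQ = 24297, len = 1028 B, covers [24297, 25324]
Segment 3: SEQ = 25325, len = 1331 B, covers [25325, 26655]
Segment 4: SEQ = 26656, len = 897 B, covers [26656, 27552] [LOST]
In-order data received: bytes [23482, 26655] (segments 1..3).
Segment 4 missing -> gap begins at byte 26656.
Cumulative ACK = next expected in-order byte = 23482 + 815 + 1028 + 1331 = 26656

26656


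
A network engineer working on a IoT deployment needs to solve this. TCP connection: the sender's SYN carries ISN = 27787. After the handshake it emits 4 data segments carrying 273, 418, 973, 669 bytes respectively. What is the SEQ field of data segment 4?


The SYN occupies sequence number ISN = 27787, so the first data byte is ISN + 1 = 27788.
SEQ of data segment i = (ISN + 1) + sum of payload sizes of segments 1..i-1.
Segment 1: SEQ = 27788, payload = 273 bytes
Segment 2: SEQ = 28061, payload = 418 bytes
Segment 3: SEQ = 28479, payload = 973 bytes
Segment 4: SEQ = 29452, payload = 669 bytes
SEQ of segment 4 = 27788 + 273 + 418 + 973 = 29452

29452


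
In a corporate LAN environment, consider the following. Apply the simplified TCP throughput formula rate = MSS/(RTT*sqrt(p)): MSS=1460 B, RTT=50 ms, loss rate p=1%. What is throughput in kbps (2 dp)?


Given: MSS = 1460 bytes, RTT = 50 ms, loss = 1%
RTT in seconds = 50 / 1000 = 0.05
Loss rate = 1% = 0.01
sqrt(loss) = sqrt(0.01) = 0.1
Throughput (bytes/s) = 1460 / (0.05 * 0.1) = 292000.0000
Throughput (kbps) = 292000.0000 * 8 / 1000 = 2336.000000 -> 2336.00 kbps (2 dp)

2336.00


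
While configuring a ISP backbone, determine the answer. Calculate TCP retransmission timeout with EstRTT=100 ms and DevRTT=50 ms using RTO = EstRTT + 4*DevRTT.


Given: EstRTT = 100 ms, DevRTT = 50 ms
Timeout = EstRTT + 4 * DevRTT
4 * DevRTT = 4 * 50 = 200
Timeout = 100 + 200 = 300 ms

300


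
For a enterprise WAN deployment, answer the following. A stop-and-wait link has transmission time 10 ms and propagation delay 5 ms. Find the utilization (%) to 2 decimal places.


Given: Ttrans = 10 ms, Tprop = 5 ms
RTT = 2 * Tprop = 2 * 5 = 10 ms
U = Ttrans / (Ttrans + RTT)
U = 10 / (10 + 10)
U = 10 / 20 = 0.5
U% = 50.00%

50.00


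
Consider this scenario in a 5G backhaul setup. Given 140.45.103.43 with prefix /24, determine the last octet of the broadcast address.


Given: IP = 140.45.103.43, prefix = /24
Host bits = 32 - 24 = 8
Network last octet = 43 AND mask = 0
Host part size = 2^8 - 1 = 255
Broadcast last octet = 0 OR 255 = 255

255


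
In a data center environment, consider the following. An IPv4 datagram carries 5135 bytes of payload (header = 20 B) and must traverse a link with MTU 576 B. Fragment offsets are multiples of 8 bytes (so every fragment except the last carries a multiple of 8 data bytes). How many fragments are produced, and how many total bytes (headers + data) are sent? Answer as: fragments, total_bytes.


Max data per non-final fragment = floor((MTU - header)/8)*8 = floor((576 - 20)/8)*8 = floor(556/8)*8 = 552 B
Final fragment needs no 8-byte alignment: it can carry up to MTU - header = 556 B
Non-final fragments needed = ceil((payload - 556) / 552) = ceil(4579/552) = ceil(8.2953) = 9
Number of fragments = 9 + 1 = 10
Fragment sizes (data): 9 * 552 B + 167 B (last, 167 <= 556 OK)
Total bytes sent = payload + n_frags * header = 5135 + 10*20 = 5135 + 200 = 5335 B

10, 5335


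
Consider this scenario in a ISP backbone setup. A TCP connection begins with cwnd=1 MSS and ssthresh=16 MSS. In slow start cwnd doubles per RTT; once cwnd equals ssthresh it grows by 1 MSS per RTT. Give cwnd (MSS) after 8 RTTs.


RTT 0: cwnd = 1 MSS (initial)
RTT 1: cwnd = 2 MSS (slow start, doubled)
RTT 2: cwnd = 4 MSS (slow start, doubled)
RTT 3: cwnd = 8 MSS (slow start, doubled)
RTT 4: cwnd = 16 MSS (slow start, doubled)
RTT 5: cwnd = 17 MSS (congestion avoidance, +1)
RTT 6: cwnd = 18 MSS (congestion avoidance, +1)
RTT 7: cwnd = 19 MSS (congestion avoidance, +1)
RTT 8: cwnd = 20 MSS (congestion avoidance, +1)

20


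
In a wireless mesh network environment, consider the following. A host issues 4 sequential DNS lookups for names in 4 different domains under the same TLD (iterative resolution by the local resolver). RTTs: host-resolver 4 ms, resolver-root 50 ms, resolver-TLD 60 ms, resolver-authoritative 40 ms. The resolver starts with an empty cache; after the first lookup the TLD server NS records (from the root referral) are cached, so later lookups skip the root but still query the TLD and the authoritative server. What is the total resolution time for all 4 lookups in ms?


Lookup 1 (cold cache): local + root + TLD + auth = 4 + 50 + 60 + 40 = 154 ms
Lookups 2..4 (TLD NS cached -> skip root; new domain -> still ask TLD and auth): local + TLD + auth = 4 + 60 + 40 = 104 ms each
Remaining 3 lookups: 3 * 104 = 312 ms
Total = 154 + 312 = 466 ms

466


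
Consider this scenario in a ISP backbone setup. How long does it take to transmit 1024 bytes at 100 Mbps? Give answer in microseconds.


Given: packet = 1024 bytes, bandwidth = 100 Mbps
Packet in bits = 1024 * 8 = 8192 bits
Bandwidth = 100 * 10^6 = 100000000 bps
Time = 8192 / 100000000 seconds
Time in us = 8192 * 10^6 / 100000000 = 81.92

81.92


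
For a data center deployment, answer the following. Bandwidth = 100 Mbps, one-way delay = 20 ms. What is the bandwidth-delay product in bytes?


Given: bandwidth = 100 Mbps, delay = 20 ms
BDP in bits = 100 * 10^6 * 20 / 1000
BDP in bits = 2000000
BDP in bytes = 2000000 / 8 = 250000

250000


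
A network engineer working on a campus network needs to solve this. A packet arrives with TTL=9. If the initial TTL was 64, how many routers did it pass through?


Given: initial TTL = 64, received TTL = 9
Hops = initial TTL - received TTL
Hops = 64 - 9 = 55

55


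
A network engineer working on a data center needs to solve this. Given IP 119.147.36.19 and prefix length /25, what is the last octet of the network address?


Given: IP = 119.147.36.19, prefix = /25
Subnet mask = 255.255.255.128
Last octet of IP: 19
Last octet of mask: 128
Network last octet = 19 AND 128 = 0

0


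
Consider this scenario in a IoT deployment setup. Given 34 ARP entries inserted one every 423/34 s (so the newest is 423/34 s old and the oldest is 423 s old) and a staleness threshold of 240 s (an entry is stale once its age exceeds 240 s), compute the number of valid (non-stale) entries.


Ages are k * 423/34 s for k = 1..34 (spacing = 12.4412 s).
Entry k is valid iff k * 423/34 <= 240 iff k <= 34 * 240 / 423 = 19.2908
n_valid = floor(19.2908) = 19
(n_stale = 34 - 19 = 15)

19
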